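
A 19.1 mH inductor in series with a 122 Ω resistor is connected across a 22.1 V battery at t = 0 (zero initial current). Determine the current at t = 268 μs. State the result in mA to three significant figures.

τ = L/R = 1.910×10^-2/122 = 1.566×10^-4 s; final current I_∞ = ε/R = 22.1/122 = 0.1811 A.
I(t) = I_∞(1 − e^(−t/τ)) with t/τ = 1.712.
I = (0.1811)(1 − e^(−1.712)) = 0.1484 A.

I ≈ 148 mA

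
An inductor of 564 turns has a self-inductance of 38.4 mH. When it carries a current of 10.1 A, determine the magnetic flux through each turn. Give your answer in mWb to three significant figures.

Φ_B ≈ 0.688 mWb

From L = NΦ_B/I, the flux per turn is Φ_B = LI/N.
Φ_B = (3.840×10^-2 H)(10.1 A)/564 = 6.877×10^-4 Wb.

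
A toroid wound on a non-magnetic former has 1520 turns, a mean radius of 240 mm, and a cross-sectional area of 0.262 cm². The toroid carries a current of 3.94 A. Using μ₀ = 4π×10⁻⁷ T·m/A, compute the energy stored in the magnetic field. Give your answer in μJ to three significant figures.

U ≈ 392 μJ

L = μ₀N²A/(2πR) = (4π×10⁻⁷)(1520)²(2.620×10^-5)/(2π×0.24) = 5.044×10^-5 H.
U = ½LI² = ½(5.044×10^-5)(3.94)² = 3.915×10^-4 J.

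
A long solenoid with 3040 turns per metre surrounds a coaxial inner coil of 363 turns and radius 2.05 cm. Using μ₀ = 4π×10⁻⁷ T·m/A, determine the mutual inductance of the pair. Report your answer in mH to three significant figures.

M ≈ 1.83 mH

The outer solenoid produces a uniform field B₁ = μ₀n₁I₁ across the inner coil,
so the flux linkage is N₂Φ = N₂B₁A₂ = μ₀n₁N₂A₂·I₁, giving M = μ₀n₁N₂A₂.
A₂ = πr² = π(2.050×10^-2 m)² = 1.320×10^-3 m².
M = (4π×10⁻⁷)(3040)(363)(1.320×10^-3) = 1.831×10^-3 H.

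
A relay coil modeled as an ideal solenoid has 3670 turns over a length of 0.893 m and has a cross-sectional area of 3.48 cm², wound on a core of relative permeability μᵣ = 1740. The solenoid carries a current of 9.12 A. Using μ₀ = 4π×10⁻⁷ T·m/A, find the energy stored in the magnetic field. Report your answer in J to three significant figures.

A = 3.48 cm² = 3.480×10^-4 m².
L = μ₀μᵣN²A/ℓ = (4π×10⁻⁷)(1740)(3670)²(3.480×10^-4)/(0.893) = 11.48 H.
U = ½LI² = ½(11.48)(9.12)² = 477.3 J.

U ≈ 477 J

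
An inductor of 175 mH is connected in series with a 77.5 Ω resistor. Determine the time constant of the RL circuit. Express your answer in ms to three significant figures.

τ ≈ 2.26 ms

τ = L/R = (0.175 H)/(77.5 Ω) = 2.258×10^-3 s.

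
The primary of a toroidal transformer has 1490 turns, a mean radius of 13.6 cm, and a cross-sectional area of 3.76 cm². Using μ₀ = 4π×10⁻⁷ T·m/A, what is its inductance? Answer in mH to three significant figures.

L ≈ 1.23 mH

For a thin toroid, L = μ₀N²A/(2πR).
L = (4π×10⁻⁷)(1490)²(3.760×10^-4) / (2π×0.136 m) = 1.228×10^-3 H.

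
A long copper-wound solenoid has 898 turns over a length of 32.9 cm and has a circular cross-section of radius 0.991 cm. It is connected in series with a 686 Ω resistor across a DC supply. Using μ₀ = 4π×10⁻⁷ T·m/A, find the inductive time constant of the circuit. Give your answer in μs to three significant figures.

τ ≈ 1.39 μs

A = πr² = π(9.910×10^-3 m)² = 3.085×10^-4 m².
L = μ₀N²A/ℓ = (4π×10⁻⁷)(898)²(3.085×10^-4)/(0.329) = 9.503×10^-4 H.
τ = L/R = (9.503×10^-4)/(686) = 1.385×10^-6 s.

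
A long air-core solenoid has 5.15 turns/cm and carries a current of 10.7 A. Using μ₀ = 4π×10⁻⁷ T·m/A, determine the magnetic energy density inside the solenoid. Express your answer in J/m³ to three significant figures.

u ≈ 19.1 J/m³

B = μ₀nI = (4π×10⁻⁷)(515)(10.7) = 6.9247×10^-3 T.
u = B²/(2μ₀) = (6.9247×10^-3)²/(2×4π×10⁻⁷) = 19.08 J/m³.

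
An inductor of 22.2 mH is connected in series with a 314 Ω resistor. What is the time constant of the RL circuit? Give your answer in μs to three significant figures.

τ ≈ 70.7 μs

τ = L/R = (2.220×10^-2 H)/(314 Ω) = 7.070×10^-5 s.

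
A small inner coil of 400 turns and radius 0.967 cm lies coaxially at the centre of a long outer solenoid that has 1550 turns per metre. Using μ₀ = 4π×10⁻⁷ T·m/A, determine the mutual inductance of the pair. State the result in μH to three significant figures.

M ≈ 229 μH

The outer solenoid produces a uniform field B₁ = μ₀n₁I₁ across the inner coil,
so the flux linkage is N₂Φ = N₂B₁A₂ = μ₀n₁N₂A₂·I₁, giving M = μ₀n₁N₂A₂.
A₂ = πr² = π(9.670×10^-3 m)² = 2.938×10^-4 m².
M = (4π×10⁻⁷)(1550)(400)(2.938×10^-4) = 2.289×10^-4 H.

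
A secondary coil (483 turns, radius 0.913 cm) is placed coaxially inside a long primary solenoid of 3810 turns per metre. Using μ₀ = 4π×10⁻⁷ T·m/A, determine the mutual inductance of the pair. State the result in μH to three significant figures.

M ≈ 606 μH

The outer solenoid produces a uniform field B₁ = μ₀n₁I₁ across the inner coil,
so the flux linkage is N₂Φ = N₂B₁A₂ = μ₀n₁N₂A₂·I₁, giving M = μ₀n₁N₂A₂.
A₂ = πr² = π(9.130×10^-3 m)² = 2.619×10^-4 m².
M = (4π×10⁻⁷)(3810)(483)(2.619×10^-4) = 6.056×10^-4 H.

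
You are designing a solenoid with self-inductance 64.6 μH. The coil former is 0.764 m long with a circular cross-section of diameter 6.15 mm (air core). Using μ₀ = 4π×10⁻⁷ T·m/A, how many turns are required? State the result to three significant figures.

N ≈ 1150 turns

A = π(d/2)² = π(3.075×10^-3 m)² = 2.971×10^-5 m².
From L = μ₀N²A/ℓ, N = √(Lℓ / (μ₀A)).
N = √[(6.460×10^-5)(0.764) / ((4π×10⁻⁷)×2.971×10^-5)] = √(1.322×10^6) ≈ 1149.8.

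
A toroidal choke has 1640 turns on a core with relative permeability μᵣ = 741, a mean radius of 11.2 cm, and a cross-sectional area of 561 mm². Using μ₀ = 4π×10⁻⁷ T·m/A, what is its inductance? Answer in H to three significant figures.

For a thin toroid, L = μ₀μᵣN²A/(2πR).
L = (4π×10⁻⁷)(741)(1640)²(5.610×10^-4) / (2π×0.112 m) = 1.997 H.

L ≈ 2.00 H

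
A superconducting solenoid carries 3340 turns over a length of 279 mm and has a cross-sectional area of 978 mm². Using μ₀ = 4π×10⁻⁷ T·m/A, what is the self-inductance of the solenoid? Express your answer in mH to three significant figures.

L ≈ 49.1 mH

A = 978 mm² = 9.780×10^-4 m².
For a long solenoid, L = μ₀N²A/ℓ.
L = (4π×10⁻⁷)(3340)²(9.780×10^-4)/(0.279 m) = 4.914×10^-2 H.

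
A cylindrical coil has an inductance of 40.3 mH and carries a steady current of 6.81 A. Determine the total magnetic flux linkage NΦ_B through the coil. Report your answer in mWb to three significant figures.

NΦ_B ≈ 274 mWb

From L = NΦ_B/I, the flux linkage is NΦ_B = LI.
NΦ_B = (4.030×10^-2 H)(6.81 A) = 0.2744 Wb.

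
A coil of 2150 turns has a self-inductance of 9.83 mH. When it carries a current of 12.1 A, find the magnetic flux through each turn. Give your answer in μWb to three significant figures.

Φ_B ≈ 55.3 μWb

From L = NΦ_B/I, the flux per turn is Φ_B = LI/N.
Φ_B = (9.830×10^-3 H)(12.1 A)/2150 = 5.532×10^-5 Wb.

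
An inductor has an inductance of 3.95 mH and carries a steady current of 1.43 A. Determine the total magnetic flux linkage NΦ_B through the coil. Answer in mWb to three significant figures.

From L = NΦ_B/I, the flux linkage is NΦ_B = LI.
NΦ_B = (3.950×10^-3 H)(1.43 A) = 5.648×10^-3 Wb.

NΦ_B ≈ 5.65 mWb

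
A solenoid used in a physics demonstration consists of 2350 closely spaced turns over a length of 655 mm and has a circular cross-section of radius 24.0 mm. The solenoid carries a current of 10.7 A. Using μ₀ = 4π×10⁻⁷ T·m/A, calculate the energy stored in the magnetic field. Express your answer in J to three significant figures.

A = πr² = π(2.400×10^-2 m)² = 1.810×10^-3 m².
L = μ₀N²A/ℓ = (4π×10⁻⁷)(2350)²(1.810×10^-3)/(0.655) = 1.917×10^-2 H.
U = ½LI² = ½(1.917×10^-2)(10.7)² = 1.098 J.

U ≈ 1.10 J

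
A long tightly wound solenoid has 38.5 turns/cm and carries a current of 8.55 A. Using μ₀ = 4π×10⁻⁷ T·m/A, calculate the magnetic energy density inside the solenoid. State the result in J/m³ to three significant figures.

B = μ₀nI = (4π×10⁻⁷)(3.850×10^3)(8.55) = 4.137×10^-2 T.
u = B²/(2μ₀) = (4.137×10^-2)²/(2×4π×10⁻⁷) = 680.8 J/m³.

u ≈ 681 J/m³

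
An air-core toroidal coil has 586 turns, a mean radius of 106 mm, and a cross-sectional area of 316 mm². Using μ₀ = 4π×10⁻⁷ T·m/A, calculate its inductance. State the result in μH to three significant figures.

For a thin toroid, L = μ₀N²A/(2πR).
L = (4π×10⁻⁷)(586)²(3.160×10^-4) / (2π×0.106 m) = 2.047×10^-4 H.

L ≈ 205 μH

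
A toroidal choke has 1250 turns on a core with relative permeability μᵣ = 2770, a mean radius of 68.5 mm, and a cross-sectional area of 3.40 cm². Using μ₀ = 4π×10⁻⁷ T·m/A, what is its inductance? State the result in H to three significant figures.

For a thin toroid, L = μ₀μᵣN²A/(2πR).
L = (4π×10⁻⁷)(2770)(1250)²(3.400×10^-4) / (2π×6.850×10^-2 m) = 4.297 H.

L ≈ 4.30 H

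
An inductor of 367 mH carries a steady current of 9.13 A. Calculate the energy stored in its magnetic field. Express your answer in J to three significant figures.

U ≈ 15.3 J

Stored magnetic energy: U = ½LI².
U = ½(0.367 H)(9.13 A)² = 15.3 J.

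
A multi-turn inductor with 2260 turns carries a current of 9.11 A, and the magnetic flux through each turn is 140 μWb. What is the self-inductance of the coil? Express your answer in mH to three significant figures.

Self-inductance is defined by L = NΦ_B/I (flux linkage over current).
L = (2260)(1.400×10^-4 Wb)/(9.11 A) = 3.473×10^-2 H.

L ≈ 34.7 mH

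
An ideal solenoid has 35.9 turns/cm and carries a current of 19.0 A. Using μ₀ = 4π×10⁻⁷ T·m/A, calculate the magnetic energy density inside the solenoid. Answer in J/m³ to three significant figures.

u ≈ 2920 J/m³

B = μ₀nI = (4π×10⁻⁷)(3.590×10^3)(19.0) = 8.572×10^-2 T.
u = B²/(2μ₀) = (8.572×10^-2)²/(2×4π×10⁻⁷) = 2.923×10^3 J/m³.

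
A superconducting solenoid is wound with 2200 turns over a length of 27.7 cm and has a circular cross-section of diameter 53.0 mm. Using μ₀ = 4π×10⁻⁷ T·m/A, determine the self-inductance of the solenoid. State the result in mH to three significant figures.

L ≈ 48.4 mH

A = π(d/2)² = π(2.650×10^-2 m)² = 2.206×10^-3 m².
For a long solenoid, L = μ₀N²A/ℓ.
L = (4π×10⁻⁷)(2200)²(2.206×10^-3)/(0.277 m) = 4.844×10^-2 H.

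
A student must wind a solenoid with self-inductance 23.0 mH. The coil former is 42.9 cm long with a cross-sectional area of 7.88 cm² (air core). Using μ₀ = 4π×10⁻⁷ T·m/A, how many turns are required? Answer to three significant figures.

A = 7.88 cm² = 7.880×10^-4 m².
From L = μ₀N²A/ℓ, N = √(Lℓ / (μ₀A)).
N = √[(2.300×10^-2)(0.429) / ((4π×10⁻⁷)×7.880×10^-4)] = √(9.964×10^6) ≈ 3156.6.

N ≈ 3160 turns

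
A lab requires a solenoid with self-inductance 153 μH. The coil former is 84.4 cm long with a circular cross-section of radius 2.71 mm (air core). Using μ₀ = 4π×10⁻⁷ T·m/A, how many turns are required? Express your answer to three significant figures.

A = πr² = π(2.710×10^-3 m)² = 2.307×10^-5 m².
From L = μ₀N²A/ℓ, N = √(Lℓ / (μ₀A)).
N = √[(1.530×10^-4)(0.844) / ((4π×10⁻⁷)×2.307×10^-5)] = √(4.454×10^6) ≈ 2110.4.

N ≈ 2110 turns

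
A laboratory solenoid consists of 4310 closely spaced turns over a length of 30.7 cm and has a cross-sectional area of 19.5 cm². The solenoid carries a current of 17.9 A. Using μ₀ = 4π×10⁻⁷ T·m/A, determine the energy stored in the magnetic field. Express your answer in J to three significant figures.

U ≈ 23.8 J

A = 19.5 cm² = 1.950×10^-3 m².
L = μ₀N²A/ℓ = (4π×10⁻⁷)(4310)²(1.950×10^-3)/(0.307) = 0.1483 H.
U = ½LI² = ½(0.1483)(17.9)² = 23.75 J.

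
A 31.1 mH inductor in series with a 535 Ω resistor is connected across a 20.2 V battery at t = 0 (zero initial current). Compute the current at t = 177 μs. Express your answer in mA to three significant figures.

τ = L/R = 3.110×10^-2/535 = 5.813×10^-5 s; final current I_∞ = ε/R = 20.2/535 = 3.776×10^-2 A.
I(t) = I_∞(1 − e^(−t/τ)) with t/τ = 3.045.
I = (3.776×10^-2)(1 − e^(−3.045)) = 3.596×10^-2 A.

I ≈ 36.0 mA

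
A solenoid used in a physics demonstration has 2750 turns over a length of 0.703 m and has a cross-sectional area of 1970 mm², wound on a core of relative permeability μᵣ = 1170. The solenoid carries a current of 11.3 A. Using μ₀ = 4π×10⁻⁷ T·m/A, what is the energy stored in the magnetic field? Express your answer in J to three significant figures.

U ≈ 1990 J

A = 1970 mm² = 1.970×10^-3 m².
L = μ₀μᵣN²A/ℓ = (4π×10⁻⁷)(1170)(2750)²(1.970×10^-3)/(0.703) = 31.16 H.
U = ½LI² = ½(31.16)(11.3)² = 1.989×10^3 J.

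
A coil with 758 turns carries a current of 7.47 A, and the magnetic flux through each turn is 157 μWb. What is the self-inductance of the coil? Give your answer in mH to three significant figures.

Self-inductance is defined by L = NΦ_B/I (flux linkage over current).
L = (758)(1.570×10^-4 Wb)/(7.47 A) = 1.593×10^-2 H.

L ≈ 15.9 mH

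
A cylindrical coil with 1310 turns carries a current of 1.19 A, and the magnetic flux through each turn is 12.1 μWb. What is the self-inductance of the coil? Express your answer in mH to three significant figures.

Self-inductance is defined by L = NΦ_B/I (flux linkage over current).
L = (1310)(1.210×10^-5 Wb)/(1.19 A) = 1.332×10^-2 H.

L ≈ 13.3 mH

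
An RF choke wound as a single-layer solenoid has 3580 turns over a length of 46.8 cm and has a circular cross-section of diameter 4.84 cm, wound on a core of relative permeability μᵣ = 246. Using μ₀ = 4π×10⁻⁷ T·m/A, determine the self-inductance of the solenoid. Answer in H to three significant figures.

L ≈ 15.6 H

A = π(d/2)² = π(2.420×10^-2 m)² = 1.840×10^-3 m².
For a long solenoid, L = μ₀μᵣN²A/ℓ.
L = (4π×10⁻⁷)(246)(3580)²(1.840×10^-3)/(0.468 m) = 15.58 H.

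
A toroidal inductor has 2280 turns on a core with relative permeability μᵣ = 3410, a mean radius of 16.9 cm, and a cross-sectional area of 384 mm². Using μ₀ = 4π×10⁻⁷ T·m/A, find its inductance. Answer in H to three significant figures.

L ≈ 8.06 H

For a thin toroid, L = μ₀μᵣN²A/(2πR).
L = (4π×10⁻⁷)(3410)(2280)²(3.840×10^-4) / (2π×0.169 m) = 8.056 H.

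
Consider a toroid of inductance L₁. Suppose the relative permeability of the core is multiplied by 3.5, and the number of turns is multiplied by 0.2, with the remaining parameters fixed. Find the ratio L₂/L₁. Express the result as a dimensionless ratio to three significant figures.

L₂/L₁ = 0.140

For a toroid, L ∝ μᵣN²A/R.
L₂/L₁ = (3.5) × (0.2)^2 = 0.140.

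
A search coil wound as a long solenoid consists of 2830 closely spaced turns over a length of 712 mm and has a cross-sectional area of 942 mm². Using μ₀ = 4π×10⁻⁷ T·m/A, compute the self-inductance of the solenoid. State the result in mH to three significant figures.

L ≈ 13.3 mH

A = 942 mm² = 9.420×10^-4 m².
For a long solenoid, L = μ₀N²A/ℓ.
L = (4π×10⁻⁷)(2830)²(9.420×10^-4)/(0.712 m) = 1.332×10^-2 H.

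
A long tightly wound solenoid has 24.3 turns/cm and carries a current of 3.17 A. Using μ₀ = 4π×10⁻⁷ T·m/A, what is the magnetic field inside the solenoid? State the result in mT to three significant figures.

Inside a long solenoid, B = μ₀nI.
B = (4π×10⁻⁷)(2.430×10^3 m⁻¹)(3.17 A) = 9.680×10^-3 T.

B ≈ 9.68 mT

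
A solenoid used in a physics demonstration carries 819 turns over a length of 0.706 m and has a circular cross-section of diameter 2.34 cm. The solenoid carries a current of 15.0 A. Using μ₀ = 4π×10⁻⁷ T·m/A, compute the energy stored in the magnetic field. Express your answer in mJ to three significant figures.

A = π(d/2)² = π(1.170×10^-2 m)² = 4.301×10^-4 m².
L = μ₀N²A/ℓ = (4π×10⁻⁷)(819)²(4.301×10^-4)/(0.706) = 5.134×10^-4 H.
U = ½LI² = ½(5.134×10^-4)(15.0)² = 5.776×10^-2 J.

U ≈ 57.8 mJ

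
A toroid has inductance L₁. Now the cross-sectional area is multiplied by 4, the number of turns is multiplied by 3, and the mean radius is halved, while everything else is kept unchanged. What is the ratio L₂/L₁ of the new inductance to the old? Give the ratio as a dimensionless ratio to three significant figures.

For a toroid, L ∝ μᵣN²A/R.
L₂/L₁ = (4) × (3)^2 × (0.5)^-1 = 72.0.

L₂/L₁ = 72.0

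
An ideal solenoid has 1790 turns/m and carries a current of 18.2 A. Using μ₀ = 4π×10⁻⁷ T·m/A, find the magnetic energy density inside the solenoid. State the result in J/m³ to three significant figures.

u ≈ 667 J/m³

B = μ₀nI = (4π×10⁻⁷)(1.790×10^3)(18.2) = 4.094×10^-2 T.
u = B²/(2μ₀) = (4.094×10^-2)²/(2×4π×10⁻⁷) = 666.9 J/m³.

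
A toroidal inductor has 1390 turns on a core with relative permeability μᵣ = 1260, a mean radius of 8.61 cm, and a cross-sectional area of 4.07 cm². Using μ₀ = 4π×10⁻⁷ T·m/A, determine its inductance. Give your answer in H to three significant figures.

For a thin toroid, L = μ₀μᵣN²A/(2πR).
L = (4π×10⁻⁷)(1260)(1390)²(4.070×10^-4) / (2π×8.610×10^-2 m) = 2.302 H.

L ≈ 2.30 H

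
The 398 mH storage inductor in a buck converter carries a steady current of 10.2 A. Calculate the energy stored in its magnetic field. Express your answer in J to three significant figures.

U ≈ 20.7 J

Stored magnetic energy: U = ½LI².
U = ½(0.398 H)(10.2 A)² = 20.7 J.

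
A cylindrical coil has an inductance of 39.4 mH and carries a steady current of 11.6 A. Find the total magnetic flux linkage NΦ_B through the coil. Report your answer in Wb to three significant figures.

From L = NΦ_B/I, the flux linkage is NΦ_B = LI.
NΦ_B = (3.940×10^-2 H)(11.6 A) = 0.457 Wb.

NΦ_B ≈ 0.457 Wb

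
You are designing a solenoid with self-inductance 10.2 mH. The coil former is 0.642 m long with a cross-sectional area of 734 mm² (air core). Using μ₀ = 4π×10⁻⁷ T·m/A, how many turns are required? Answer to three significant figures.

N ≈ 2660 turns

A = 734 mm² = 7.340×10^-4 m².
From L = μ₀N²A/ℓ, N = √(Lℓ / (μ₀A)).
N = √[(1.020×10^-2)(0.642) / ((4π×10⁻⁷)×7.340×10^-4)] = √(7.100×10^6) ≈ 2664.5.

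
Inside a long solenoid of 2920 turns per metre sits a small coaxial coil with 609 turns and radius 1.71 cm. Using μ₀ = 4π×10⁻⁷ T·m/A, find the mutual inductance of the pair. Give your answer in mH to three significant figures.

The outer solenoid produces a uniform field B₁ = μ₀n₁I₁ across the inner coil,
so the flux linkage is N₂Φ = N₂B₁A₂ = μ₀n₁N₂A₂·I₁, giving M = μ₀n₁N₂A₂.
A₂ = πr² = π(1.710×10^-2 m)² = 9.186×10^-4 m².
M = (4π×10⁻⁷)(2920)(609)(9.186×10^-4) = 2.053×10^-3 H.

M ≈ 2.05 mH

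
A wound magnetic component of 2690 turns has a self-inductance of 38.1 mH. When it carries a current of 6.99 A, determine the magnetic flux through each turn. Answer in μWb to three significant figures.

From L = NΦ_B/I, the flux per turn is Φ_B = LI/N.
Φ_B = (3.810×10^-2 H)(6.99 A)/2690 = 9.900×10^-5 Wb.

Φ_B ≈ 99.0 μWb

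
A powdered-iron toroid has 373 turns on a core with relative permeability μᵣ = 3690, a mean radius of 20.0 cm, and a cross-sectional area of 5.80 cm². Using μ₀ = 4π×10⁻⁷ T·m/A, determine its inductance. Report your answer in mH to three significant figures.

L ≈ 298 mH

For a thin toroid, L = μ₀μᵣN²A/(2πR).
L = (4π×10⁻⁷)(3690)(373)²(5.800×10^-4) / (2π×0.2 m) = 0.2978 H.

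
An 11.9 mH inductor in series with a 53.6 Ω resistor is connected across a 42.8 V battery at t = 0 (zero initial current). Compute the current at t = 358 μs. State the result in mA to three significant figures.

τ = L/R = 1.190×10^-2/53.6 = 2.220×10^-4 s; final current I_∞ = ε/R = 42.8/53.6 = 0.7985 A.
I(t) = I_∞(1 − e^(−t/τ)) with t/τ = 1.613.
I = (0.7985)(1 − e^(−1.613)) = 0.6393 A.

I ≈ 639 mA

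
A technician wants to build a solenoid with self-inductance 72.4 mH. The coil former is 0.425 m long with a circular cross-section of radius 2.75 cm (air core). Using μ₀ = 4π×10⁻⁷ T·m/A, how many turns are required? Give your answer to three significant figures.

A = πr² = π(2.750×10^-2 m)² = 2.376×10^-3 m².
From L = μ₀N²A/ℓ, N = √(Lℓ / (μ₀A)).
N = √[(7.240×10^-2)(0.425) / ((4π×10⁻⁷)×2.376×10^-3)] = √(1.031×10^7) ≈ 3210.3.

N ≈ 3210 turns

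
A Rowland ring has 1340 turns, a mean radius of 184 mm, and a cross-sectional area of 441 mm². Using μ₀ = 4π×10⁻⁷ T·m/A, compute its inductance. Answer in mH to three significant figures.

L ≈ 0.861 mH

For a thin toroid, L = μ₀N²A/(2πR).
L = (4π×10⁻⁷)(1340)²(4.410×10^-4) / (2π×0.184 m) = 8.607×10^-4 H.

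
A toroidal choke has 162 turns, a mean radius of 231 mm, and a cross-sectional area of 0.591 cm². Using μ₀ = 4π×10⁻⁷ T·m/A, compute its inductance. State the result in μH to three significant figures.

For a thin toroid, L = μ₀N²A/(2πR).
L = (4π×10⁻⁷)(162)²(5.910×10^-5) / (2π×0.231 m) = 1.343×10^-6 H.

L ≈ 1.34 μH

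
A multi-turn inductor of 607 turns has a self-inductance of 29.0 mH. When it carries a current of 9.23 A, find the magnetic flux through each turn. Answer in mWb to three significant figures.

Φ_B ≈ 0.441 mWb

From L = NΦ_B/I, the flux per turn is Φ_B = LI/N.
Φ_B = (2.900×10^-2 H)(9.23 A)/607 = 4.410×10^-4 Wb.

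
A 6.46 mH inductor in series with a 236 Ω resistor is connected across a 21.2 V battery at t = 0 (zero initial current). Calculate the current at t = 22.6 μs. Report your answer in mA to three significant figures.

I ≈ 50.5 mA

τ = L/R = 6.460×10^-3/236 = 2.737×10^-5 s; final current I_∞ = ε/R = 21.2/236 = 8.983×10^-2 A.
I(t) = I_∞(1 − e^(−t/τ)) with t/τ = 0.826.
I = (8.983×10^-2)(1 − e^(−0.826)) = 5.049×10^-2 A.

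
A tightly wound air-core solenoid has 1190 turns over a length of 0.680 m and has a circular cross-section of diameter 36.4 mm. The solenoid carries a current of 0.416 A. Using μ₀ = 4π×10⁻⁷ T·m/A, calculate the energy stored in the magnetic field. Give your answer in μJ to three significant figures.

U ≈ 236 μJ

A = π(d/2)² = π(1.820×10^-2 m)² = 1.041×10^-3 m².
L = μ₀N²A/ℓ = (4π×10⁻⁷)(1190)²(1.041×10^-3)/(0.68) = 2.723×10^-3 H.
U = ½LI² = ½(2.723×10^-3)(0.416)² = 2.356×10^-4 J.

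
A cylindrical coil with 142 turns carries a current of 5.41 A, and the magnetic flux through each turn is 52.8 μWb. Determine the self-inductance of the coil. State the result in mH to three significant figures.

L ≈ 1.39 mH

Self-inductance is defined by L = NΦ_B/I (flux linkage over current).
L = (142)(5.280×10^-5 Wb)/(5.41 A) = 1.386×10^-3 H.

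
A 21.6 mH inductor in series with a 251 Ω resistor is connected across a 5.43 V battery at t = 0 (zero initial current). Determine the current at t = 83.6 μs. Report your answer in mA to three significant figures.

τ = L/R = 2.160×10^-2/251 = 8.606×10^-5 s; final current I_∞ = ε/R = 5.43/251 = 2.163×10^-2 A.
I(t) = I_∞(1 − e^(−t/τ)) with t/τ = 0.971.
I = (2.163×10^-2)(1 − e^(−0.971)) = 1.344×10^-2 A.

I ≈ 13.4 mA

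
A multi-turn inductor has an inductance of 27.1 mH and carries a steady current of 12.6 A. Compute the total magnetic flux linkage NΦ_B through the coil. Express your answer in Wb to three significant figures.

From L = NΦ_B/I, the flux linkage is NΦ_B = LI.
NΦ_B = (2.710×10^-2 H)(12.6 A) = 0.34146 Wb.

NΦ_B ≈ 0.341 Wb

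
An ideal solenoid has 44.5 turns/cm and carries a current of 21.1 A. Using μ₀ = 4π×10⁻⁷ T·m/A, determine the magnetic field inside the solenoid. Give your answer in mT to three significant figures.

B ≈ 118 mT

Inside a long solenoid, B = μ₀nI.
B = (4π×10⁻⁷)(4.450×10^3 m⁻¹)(21.1 A) = 0.118 T.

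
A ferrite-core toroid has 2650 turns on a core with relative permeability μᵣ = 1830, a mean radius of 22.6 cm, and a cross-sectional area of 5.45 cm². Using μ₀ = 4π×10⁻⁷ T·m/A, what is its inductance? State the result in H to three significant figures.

L ≈ 6.20 H

For a thin toroid, L = μ₀μᵣN²A/(2πR).
L = (4π×10⁻⁷)(1830)(2650)²(5.450×10^-4) / (2π×0.226 m) = 6.198 H.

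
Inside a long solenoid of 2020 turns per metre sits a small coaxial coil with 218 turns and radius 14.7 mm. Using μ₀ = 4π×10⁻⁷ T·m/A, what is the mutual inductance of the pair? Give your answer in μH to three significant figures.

The outer solenoid produces a uniform field B₁ = μ₀n₁I₁ across the inner coil,
so the flux linkage is N₂Φ = N₂B₁A₂ = μ₀n₁N₂A₂·I₁, giving M = μ₀n₁N₂A₂.
A₂ = πr² = π(1.470×10^-2 m)² = 6.789×10^-4 m².
M = (4π×10⁻⁷)(2020)(218)(6.789×10^-4) = 3.757×10^-4 H.

M ≈ 376 μH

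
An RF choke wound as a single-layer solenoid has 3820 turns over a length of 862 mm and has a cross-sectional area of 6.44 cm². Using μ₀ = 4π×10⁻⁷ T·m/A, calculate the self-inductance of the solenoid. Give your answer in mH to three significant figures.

L ≈ 13.7 mH

A = 6.44 cm² = 6.440×10^-4 m².
For a long solenoid, L = μ₀N²A/ℓ.
L = (4π×10⁻⁷)(3820)²(6.440×10^-4)/(0.862 m) = 1.370×10^-2 H.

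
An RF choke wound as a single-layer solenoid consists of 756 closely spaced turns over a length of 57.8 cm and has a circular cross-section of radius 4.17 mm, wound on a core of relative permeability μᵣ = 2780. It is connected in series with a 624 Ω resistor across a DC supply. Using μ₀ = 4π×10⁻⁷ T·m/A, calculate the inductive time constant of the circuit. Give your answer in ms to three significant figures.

τ ≈ 0.302 ms

A = πr² = π(4.170×10^-3 m)² = 5.463×10^-5 m².
L = μ₀μᵣN²A/ℓ = (4π×10⁻⁷)(2780)(756)²(5.463×10^-5)/(0.578) = 0.1887 H.
τ = L/R = (0.1887)/(624) = 3.024×10^-4 s.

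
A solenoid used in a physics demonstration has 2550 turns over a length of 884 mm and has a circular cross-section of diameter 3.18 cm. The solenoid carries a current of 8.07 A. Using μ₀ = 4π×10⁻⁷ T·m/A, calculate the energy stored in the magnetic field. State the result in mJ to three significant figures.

A = π(d/2)² = π(1.590×10^-2 m)² = 7.942×10^-4 m².
L = μ₀N²A/ℓ = (4π×10⁻⁷)(2550)²(7.942×10^-4)/(0.884) = 7.341×10^-3 H.
U = ½LI² = ½(7.341×10^-3)(8.07)² = 0.2391 J.

U ≈ 239 mJ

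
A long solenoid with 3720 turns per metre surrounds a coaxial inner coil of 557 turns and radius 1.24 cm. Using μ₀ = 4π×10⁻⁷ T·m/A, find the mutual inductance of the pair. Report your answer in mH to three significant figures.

The outer solenoid produces a uniform field B₁ = μ₀n₁I₁ across the inner coil,
so the flux linkage is N₂Φ = N₂B₁A₂ = μ₀n₁N₂A₂·I₁, giving M = μ₀n₁N₂A₂.
A₂ = πr² = π(1.240×10^-2 m)² = 4.831×10^-4 m².
M = (4π×10⁻⁷)(3720)(557)(4.831×10^-4) = 1.258×10^-3 H.

M ≈ 1.26 mH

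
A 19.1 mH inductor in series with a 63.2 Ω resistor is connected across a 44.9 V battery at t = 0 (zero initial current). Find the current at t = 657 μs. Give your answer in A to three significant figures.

τ = L/R = 1.910×10^-2/63.2 = 3.022×10^-4 s; final current I_∞ = ε/R = 44.9/63.2 = 0.7104 A.
I(t) = I_∞(1 − e^(−t/τ)) with t/τ = 2.174.
I = (0.7104)(1 − e^(−2.174)) = 0.6296 A.

I ≈ 0.630 A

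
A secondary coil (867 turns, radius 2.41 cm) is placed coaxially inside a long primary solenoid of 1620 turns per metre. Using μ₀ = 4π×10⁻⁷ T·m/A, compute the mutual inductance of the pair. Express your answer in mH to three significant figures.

M ≈ 3.22 mH

The outer solenoid produces a uniform field B₁ = μ₀n₁I₁ across the inner coil,
so the flux linkage is N₂Φ = N₂B₁A₂ = μ₀n₁N₂A₂·I₁, giving M = μ₀n₁N₂A₂.
A₂ = πr² = π(2.410×10^-2 m)² = 1.8247×10^-3 m².
M = (4π×10⁻⁷)(1620)(867)(1.8247×10^-3) = 3.221×10^-3 H.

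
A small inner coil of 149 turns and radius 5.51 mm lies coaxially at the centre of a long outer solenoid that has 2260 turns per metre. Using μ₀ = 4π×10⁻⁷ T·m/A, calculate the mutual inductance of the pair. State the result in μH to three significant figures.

M ≈ 40.4 μH

The outer solenoid produces a uniform field B₁ = μ₀n₁I₁ across the inner coil,
so the flux linkage is N₂Φ = N₂B₁A₂ = μ₀n₁N₂A₂·I₁, giving M = μ₀n₁N₂A₂.
A₂ = πr² = π(5.510×10^-3 m)² = 9.538×10^-5 m².
M = (4π×10⁻⁷)(2260)(149)(9.538×10^-5) = 4.036×10^-5 H.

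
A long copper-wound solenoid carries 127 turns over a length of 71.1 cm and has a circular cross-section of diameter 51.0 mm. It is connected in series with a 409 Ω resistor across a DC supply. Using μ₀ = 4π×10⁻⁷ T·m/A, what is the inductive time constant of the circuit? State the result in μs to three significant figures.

τ ≈ 0.142 μs

A = π(d/2)² = π(2.550×10^-2 m)² = 2.043×10^-3 m².
L = μ₀N²A/ℓ = (4π×10⁻⁷)(127)²(2.043×10^-3)/(0.711) = 5.823×10^-5 H.
τ = L/R = (5.823×10^-5)/(409) = 1.424×10^-7 s.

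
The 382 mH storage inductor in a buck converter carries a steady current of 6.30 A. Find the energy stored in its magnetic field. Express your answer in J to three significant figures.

U ≈ 7.58 J

Stored magnetic energy: U = ½LI².
U = ½(0.382 H)(6.30 A)² = 7.581 J.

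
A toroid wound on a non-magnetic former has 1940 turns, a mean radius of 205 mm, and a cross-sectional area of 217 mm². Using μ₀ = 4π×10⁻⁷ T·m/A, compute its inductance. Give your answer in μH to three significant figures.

For a thin toroid, L = μ₀N²A/(2πR).
L = (4π×10⁻⁷)(1940)²(2.170×10^-4) / (2π×0.205 m) = 7.968×10^-4 H.

L ≈ 797 μH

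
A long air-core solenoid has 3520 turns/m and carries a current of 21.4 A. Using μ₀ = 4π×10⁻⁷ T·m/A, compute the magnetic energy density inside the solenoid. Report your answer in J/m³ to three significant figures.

u ≈ 3570 J/m³

B = μ₀nI = (4π×10⁻⁷)(3.520×10^3)(21.4) = 9.466×10^-2 T.
u = B²/(2μ₀) = (9.466×10^-2)²/(2×4π×10⁻⁷) = 3.565×10^3 J/m³.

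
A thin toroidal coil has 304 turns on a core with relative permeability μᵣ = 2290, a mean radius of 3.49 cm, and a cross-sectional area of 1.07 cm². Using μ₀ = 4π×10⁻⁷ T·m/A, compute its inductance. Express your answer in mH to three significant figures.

L ≈ 130 mH

For a thin toroid, L = μ₀μᵣN²A/(2πR).
L = (4π×10⁻⁷)(2290)(304)²(1.070×10^-4) / (2π×3.490×10^-2 m) = 0.1298 H.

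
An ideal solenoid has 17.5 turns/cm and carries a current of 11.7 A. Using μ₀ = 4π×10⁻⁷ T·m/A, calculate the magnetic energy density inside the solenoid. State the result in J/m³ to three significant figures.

B = μ₀nI = (4π×10⁻⁷)(1.750×10^3)(11.7) = 2.573×10^-2 T.
u = B²/(2μ₀) = (2.573×10^-2)²/(2×4π×10⁻⁷) = 263.4 J/m³.

u ≈ 263 J/m³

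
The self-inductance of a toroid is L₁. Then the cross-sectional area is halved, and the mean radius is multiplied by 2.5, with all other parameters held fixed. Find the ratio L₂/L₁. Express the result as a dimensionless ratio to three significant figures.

L₂/L₁ = 0.200

For a toroid, L ∝ μᵣN²A/R.
L₂/L₁ = (0.5) × (2.5)^-1 = 0.200.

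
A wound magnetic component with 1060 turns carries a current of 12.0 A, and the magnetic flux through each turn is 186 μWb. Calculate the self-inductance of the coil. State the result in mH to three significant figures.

Self-inductance is defined by L = NΦ_B/I (flux linkage over current).
L = (1060)(1.860×10^-4 Wb)/(12.0 A) = 1.643×10^-2 H.

L ≈ 16.4 mH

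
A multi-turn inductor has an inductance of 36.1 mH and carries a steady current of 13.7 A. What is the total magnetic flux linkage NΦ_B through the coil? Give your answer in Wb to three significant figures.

NΦ_B ≈ 0.495 Wb

From L = NΦ_B/I, the flux linkage is NΦ_B = LI.
NΦ_B = (3.610×10^-2 H)(13.7 A) = 0.4946 Wb.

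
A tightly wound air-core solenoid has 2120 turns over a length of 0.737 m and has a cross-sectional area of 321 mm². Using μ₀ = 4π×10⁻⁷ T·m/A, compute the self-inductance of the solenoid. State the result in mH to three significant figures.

L ≈ 2.46 mH

A = 321 mm² = 3.210×10^-4 m².
For a long solenoid, L = μ₀N²A/ℓ.
L = (4π×10⁻⁷)(2120)²(3.210×10^-4)/(0.737 m) = 2.460×10^-3 H.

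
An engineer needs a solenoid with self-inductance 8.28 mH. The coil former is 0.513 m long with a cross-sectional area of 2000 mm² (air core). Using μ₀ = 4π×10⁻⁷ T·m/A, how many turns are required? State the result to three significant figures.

N ≈ 1300 turns

A = 2000 mm² = 2.000×10^-3 m².
From L = μ₀N²A/ℓ, N = √(Lℓ / (μ₀A)).
N = √[(8.280×10^-3)(0.513) / ((4π×10⁻⁷)×2.000×10^-3)] = √(1.690×10^6) ≈ 1300.0.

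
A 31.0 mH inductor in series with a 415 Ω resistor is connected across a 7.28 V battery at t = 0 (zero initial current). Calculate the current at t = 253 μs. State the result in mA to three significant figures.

τ = L/R = 3.100×10^-2/415 = 7.470×10^-5 s; final current I_∞ = ε/R = 7.28/415 = 1.754×10^-2 A.
I(t) = I_∞(1 − e^(−t/τ)) with t/τ = 3.387.
I = (1.754×10^-2)(1 − e^(−3.387)) = 1.6949×10^-2 A.

I ≈ 16.9 mA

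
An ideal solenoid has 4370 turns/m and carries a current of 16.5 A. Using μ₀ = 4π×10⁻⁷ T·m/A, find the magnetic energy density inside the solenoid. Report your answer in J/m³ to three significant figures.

u ≈ 3270 J/m³

B = μ₀nI = (4π×10⁻⁷)(4.370×10^3)(16.5) = 9.061×10^-2 T.
u = B²/(2μ₀) = (9.061×10^-2)²/(2×4π×10⁻⁷) = 3.267×10^3 J/m³.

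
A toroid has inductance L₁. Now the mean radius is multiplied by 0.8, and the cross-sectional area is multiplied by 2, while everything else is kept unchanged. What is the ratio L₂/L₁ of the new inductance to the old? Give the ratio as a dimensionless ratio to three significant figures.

L₂/L₁ = 2.50

For a toroid, L ∝ μᵣN²A/R.
L₂/L₁ = (0.8)^-1 × (2) = 2.50.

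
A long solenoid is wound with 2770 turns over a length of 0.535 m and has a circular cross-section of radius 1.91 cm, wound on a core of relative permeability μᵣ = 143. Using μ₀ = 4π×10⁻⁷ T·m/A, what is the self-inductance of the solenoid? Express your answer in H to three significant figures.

A = πr² = π(1.910×10^-2 m)² = 1.146×10^-3 m².
For a long solenoid, L = μ₀μᵣN²A/ℓ.
L = (4π×10⁻⁷)(143)(2770)²(1.146×10^-3)/(0.535 m) = 2.954 H.

L ≈ 2.95 H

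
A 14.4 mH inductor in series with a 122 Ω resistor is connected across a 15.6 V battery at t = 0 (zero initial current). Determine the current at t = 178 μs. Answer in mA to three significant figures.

I ≈ 99.6 mA

τ = L/R = 1.440×10^-2/122 = 1.180×10^-4 s; final current I_∞ = ε/R = 15.6/122 = 0.1279 A.
I(t) = I_∞(1 − e^(−t/τ)) with t/τ = 1.508.
I = (0.1279)(1 − e^(−1.508)) = 9.957×10^-2 A.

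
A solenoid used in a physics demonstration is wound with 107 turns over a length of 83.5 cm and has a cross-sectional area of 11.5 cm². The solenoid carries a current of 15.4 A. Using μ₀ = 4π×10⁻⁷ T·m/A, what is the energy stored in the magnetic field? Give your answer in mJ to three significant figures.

A = 11.5 cm² = 1.150×10^-3 m².
L = μ₀N²A/ℓ = (4π×10⁻⁷)(107)²(1.150×10^-3)/(0.835) = 1.981×10^-5 H.
U = ½LI² = ½(1.981×10^-5)(15.4)² = 2.350×10^-3 J.

U ≈ 2.35 mJ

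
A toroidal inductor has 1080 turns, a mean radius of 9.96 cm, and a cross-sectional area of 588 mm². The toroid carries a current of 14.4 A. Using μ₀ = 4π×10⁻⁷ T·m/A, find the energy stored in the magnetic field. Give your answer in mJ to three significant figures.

U ≈ 143 mJ

L = μ₀N²A/(2πR) = (4π×10⁻⁷)(1080)²(5.880×10^-4)/(2π×9.960×10^-2) = 1.377×10^-3 H.
U = ½LI² = ½(1.377×10^-3)(14.4)² = 0.1428 J.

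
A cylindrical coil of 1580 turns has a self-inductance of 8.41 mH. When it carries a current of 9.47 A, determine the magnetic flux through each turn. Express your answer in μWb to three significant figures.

From L = NΦ_B/I, the flux per turn is Φ_B = LI/N.
Φ_B = (8.410×10^-3 H)(9.47 A)/1580 = 5.041×10^-5 Wb.

Φ_B ≈ 50.4 μWb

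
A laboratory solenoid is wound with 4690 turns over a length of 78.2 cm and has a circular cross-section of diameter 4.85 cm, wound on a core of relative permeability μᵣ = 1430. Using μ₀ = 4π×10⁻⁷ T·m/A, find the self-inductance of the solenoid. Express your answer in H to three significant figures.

L ≈ 93.4 H

A = π(d/2)² = π(2.425×10^-2 m)² = 1.847×10^-3 m².
For a long solenoid, L = μ₀μᵣN²A/ℓ.
L = (4π×10⁻⁷)(1430)(4690)²(1.847×10^-3)/(0.782 m) = 93.38 H.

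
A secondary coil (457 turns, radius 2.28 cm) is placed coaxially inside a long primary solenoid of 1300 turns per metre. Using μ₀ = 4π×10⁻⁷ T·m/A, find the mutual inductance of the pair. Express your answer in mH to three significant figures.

The outer solenoid produces a uniform field B₁ = μ₀n₁I₁ across the inner coil,
so the flux linkage is N₂Φ = N₂B₁A₂ = μ₀n₁N₂A₂·I₁, giving M = μ₀n₁N₂A₂.
A₂ = πr² = π(2.280×10^-2 m)² = 1.633×10^-3 m².
M = (4π×10⁻⁷)(1300)(457)(1.633×10^-3) = 1.219×10^-3 H.

M ≈ 1.22 mH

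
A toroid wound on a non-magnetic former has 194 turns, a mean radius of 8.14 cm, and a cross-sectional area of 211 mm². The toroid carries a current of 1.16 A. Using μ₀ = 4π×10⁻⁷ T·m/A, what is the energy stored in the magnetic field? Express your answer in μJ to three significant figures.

L = μ₀N²A/(2πR) = (4π×10⁻⁷)(194)²(2.110×10^-4)/(2π×8.140×10^-2) = 1.951×10^-5 H.
U = ½LI² = ½(1.951×10^-5)(1.16)² = 1.313×10^-5 J.

U ≈ 13.1 μJ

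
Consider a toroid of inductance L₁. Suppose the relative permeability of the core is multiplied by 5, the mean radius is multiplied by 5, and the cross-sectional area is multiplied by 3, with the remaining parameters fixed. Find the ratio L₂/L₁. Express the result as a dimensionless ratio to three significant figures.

For a toroid, L ∝ μᵣN²A/R.
L₂/L₁ = (5) × (5)^-1 × (3) = 3.00.

L₂/L₁ = 3.00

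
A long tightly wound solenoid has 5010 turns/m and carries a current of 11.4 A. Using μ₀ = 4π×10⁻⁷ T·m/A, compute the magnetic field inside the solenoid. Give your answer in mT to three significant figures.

B ≈ 71.8 mT

Inside a long solenoid, B = μ₀nI.
B = (4π×10⁻⁷)(5.010×10^3 m⁻¹)(11.4 A) = 7.177×10^-2 T.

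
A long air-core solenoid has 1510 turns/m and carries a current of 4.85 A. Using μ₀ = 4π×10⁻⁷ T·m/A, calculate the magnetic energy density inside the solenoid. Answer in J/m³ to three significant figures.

B = μ₀nI = (4π×10⁻⁷)(1.510×10^3)(4.85) = 9.203×10^-3 T.
u = B²/(2μ₀) = (9.203×10^-3)²/(2×4π×10⁻⁷) = 33.7 J/m³.

u ≈ 33.7 J/m³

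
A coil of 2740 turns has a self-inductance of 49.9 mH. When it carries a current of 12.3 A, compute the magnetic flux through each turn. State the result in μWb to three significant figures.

Φ_B ≈ 224 μWb

From L = NΦ_B/I, the flux per turn is Φ_B = LI/N.
Φ_B = (4.990×10^-2 H)(12.3 A)/2740 = 2.240×10^-4 Wb.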